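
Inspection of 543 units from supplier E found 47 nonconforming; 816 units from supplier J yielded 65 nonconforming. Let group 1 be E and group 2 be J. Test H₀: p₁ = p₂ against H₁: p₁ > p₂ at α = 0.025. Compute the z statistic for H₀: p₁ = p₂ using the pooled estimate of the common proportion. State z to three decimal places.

z = 0.453

p̂₁ = 47/543 ≈ 0.08656, p̂₂ = 65/816 ≈ 0.07966.
Pooled p̂ = (47+65)/(543+816) = 112/1359 = 0.08241.
SE = √(p̂(1−p̂)(1/n₁+1/n₂)) = √(0.08241·0.91759·0.00306711) = √(0.00023194) = 0.01523.
z = (0.08656 − 0.07966)/0.01523 = 0.00690/0.01523 = 0.453.
p-value = P(Z > 0.453) ≈ 0.3253; since p > α = 0.025, fail to reject H₀.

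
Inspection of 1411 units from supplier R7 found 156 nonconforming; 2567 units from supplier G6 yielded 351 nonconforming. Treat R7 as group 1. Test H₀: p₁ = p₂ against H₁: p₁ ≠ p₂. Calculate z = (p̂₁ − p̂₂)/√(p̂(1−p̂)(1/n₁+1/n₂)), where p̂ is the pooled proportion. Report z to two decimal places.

p̂₁ = 156/1411 = 0.11056, p̂₂ = 351/2567 = 0.13674.
Pooled p̂ = (156+351)/(1411+2567) = 507/3978 = 0.12745.
SE = √(p̂(1−p̂)(1/n₁+1/n₂)) = √(0.12745·0.87255·0.00109828) = √(0.000122136) = 0.01105.
z = (0.11056 − 0.13674)/0.01105 = -0.02618/0.01105 = -2.37.
p-value = 2·P(Z > 2.369) ≈ 0.0179.

z = -2.37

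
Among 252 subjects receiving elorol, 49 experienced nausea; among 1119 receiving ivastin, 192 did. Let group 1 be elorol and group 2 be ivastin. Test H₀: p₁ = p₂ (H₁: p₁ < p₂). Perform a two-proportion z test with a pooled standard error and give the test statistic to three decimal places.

z = 0.861

p̂₁ = 49/252 = 0.19444, p̂₂ = 192/1119 = 0.17158.
Pooled p̂ = (49+192)/(252+1119) = 241/1371 = 0.17578.
SE = √(p̂(1−p̂)(1/n₁+1/n₂)) = √(0.17578·0.82422·0.00486191) = √(0.000704413) = 0.02654.
z = (0.19444 − 0.17158)/0.02654 = 0.02286/0.02654 = 0.861.
p-value = P(Z < 0.861) ≈ 0.8055.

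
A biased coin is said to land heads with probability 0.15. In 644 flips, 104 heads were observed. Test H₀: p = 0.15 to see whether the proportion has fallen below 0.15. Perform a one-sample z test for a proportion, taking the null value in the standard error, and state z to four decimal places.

p̂ = 104/644 = 0.161491.
Standard error under H₀: √(0.15×0.85/644) = 0.014071.
z = (0.161491 − 0.15)/0.014071 = 0.011491/0.014071 = 0.8166.

z = 0.8166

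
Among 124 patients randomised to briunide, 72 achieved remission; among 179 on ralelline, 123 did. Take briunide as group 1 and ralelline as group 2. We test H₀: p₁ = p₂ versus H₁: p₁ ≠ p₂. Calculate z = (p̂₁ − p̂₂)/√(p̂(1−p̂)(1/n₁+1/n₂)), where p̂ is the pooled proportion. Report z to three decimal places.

z = -1.903

p̂₁ = 72/124 ≈ 0.58065, p̂₂ = 123/179 ≈ 0.68715.
Pooled p̂ = (72+123)/(124+179) = 195/303 = 0.64356.
SE = √(0.229389 × 0.0136511) = 0.05596.
z = (0.58065 − 0.68715)/0.05596 = -0.10650/0.05596 = -1.903.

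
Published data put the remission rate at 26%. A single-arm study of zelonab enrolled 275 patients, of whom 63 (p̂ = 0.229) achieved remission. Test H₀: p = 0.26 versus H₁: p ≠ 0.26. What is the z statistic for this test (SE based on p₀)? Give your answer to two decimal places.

z = -1.17

p̂ = 63/275 ≈ 0.2291.
SE = √(p₀(1−p₀)/n) = √(0.1924/275) = 0.0265.
z = (0.2291 − 0.26)/0.0265 = -0.0309/0.0265 = -1.17.
Two-sided p-value ≈ 2·Φ(−1.169) = 0.2426.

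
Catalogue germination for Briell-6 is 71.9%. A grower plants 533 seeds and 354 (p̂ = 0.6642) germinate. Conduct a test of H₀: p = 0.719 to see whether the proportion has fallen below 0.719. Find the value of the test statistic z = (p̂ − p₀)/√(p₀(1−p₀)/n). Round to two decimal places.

z = -2.82

p̂ = 354/533 ≈ 0.66417.
Under H₀, SE = √(0.719·0.281/533) = √(0.00037906) = 0.01947.
z = (0.66417 − 0.719)/0.01947 = -0.05483/0.01947 = -2.82.
p-value = P(Z < -2.816) ≈ 0.0024.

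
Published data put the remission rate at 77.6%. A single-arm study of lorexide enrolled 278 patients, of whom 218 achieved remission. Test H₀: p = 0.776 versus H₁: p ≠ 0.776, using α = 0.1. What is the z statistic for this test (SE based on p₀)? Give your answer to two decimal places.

z = 0.33

p̂ = 218/278 = 0.7842.
Standard error under H₀: √(0.776×0.224/278) = 0.0250.
z = (0.7842 − 0.776)/0.0250 = 0.0082/0.0250 = 0.33.
Two-sided p-value ≈ 2·Φ(−0.327) = 0.7438, so at α = 0.1 we fail to reject H₀.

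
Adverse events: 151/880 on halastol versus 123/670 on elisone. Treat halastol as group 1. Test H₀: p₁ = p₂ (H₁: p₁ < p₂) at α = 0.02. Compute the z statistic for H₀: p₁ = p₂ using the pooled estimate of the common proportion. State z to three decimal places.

z = -0.613

p̂₁ = 151/880 = 0.17159, p̂₂ = 123/670 = 0.18358.
Pooled p̂ = (151+123)/(880+670) = 274/1550 = 0.17677.
SE = √(0.145525 × 0.0026289) = 0.01956.
z = (0.17159 − 0.18358)/0.01956 = -0.01199/0.01956 = -0.613.
p-value = P(Z < -0.613) ≈ 0.2699. With α = 0.02, fail to reject H₀.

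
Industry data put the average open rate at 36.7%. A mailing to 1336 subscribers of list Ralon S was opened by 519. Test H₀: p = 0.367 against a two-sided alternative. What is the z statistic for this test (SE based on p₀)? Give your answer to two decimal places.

p̂ = 519/1336 ≈ 0.3885.
Standard error under H₀: √(0.367×0.633/1336) = 0.0132.
z = (0.3885 − 0.367)/0.0132 = 0.0215/0.0132 = 1.63.
p-value = 2·P(Z > 1.628) ≈ 0.1034.

z = 1.63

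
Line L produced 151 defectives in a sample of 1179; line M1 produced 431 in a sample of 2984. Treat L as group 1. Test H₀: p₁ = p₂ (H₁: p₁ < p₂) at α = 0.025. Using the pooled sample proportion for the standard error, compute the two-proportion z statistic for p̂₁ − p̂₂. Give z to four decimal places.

z = -1.3716

p̂₁ = 151/1179 = 0.128075, p̂₂ = 431/2984 = 0.144437.
Pooled p̂ = (151+431)/(1179+2984) = 582/4163 = 0.139803.
SE = √(0.120258 × 0.0011833) = 0.011929.
z = (0.128075 − 0.144437)/0.011929 = -0.016362/0.011929 = -1.3716.
p-value = P(Z < -1.372) ≈ 0.0851; since p > α = 0.025, fail to reject H₀.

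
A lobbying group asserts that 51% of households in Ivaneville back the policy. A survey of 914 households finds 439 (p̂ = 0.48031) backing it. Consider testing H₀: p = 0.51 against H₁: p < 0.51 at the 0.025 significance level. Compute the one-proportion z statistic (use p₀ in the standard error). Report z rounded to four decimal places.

p̂ = 439/914 = 0.480306.
Under H₀, SE = √(0.51·0.49/914) = √(0.000273414) = 0.016535.
z = (0.480306 − 0.51)/0.016535 = -0.029694/0.016535 = -1.7958.
p-value = P(Z < -1.796) ≈ 0.0363, so at α = 0.025 we fail to reject H₀.

z = -1.7958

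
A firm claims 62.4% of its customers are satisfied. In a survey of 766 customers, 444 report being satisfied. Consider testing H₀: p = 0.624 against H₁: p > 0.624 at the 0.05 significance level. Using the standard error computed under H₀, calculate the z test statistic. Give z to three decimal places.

p̂ = 444/766 ≈ 0.57963.
Under H₀, SE = √(0.624·0.376/766) = √(0.000306298) = 0.01750.
z = (0.57963 − 0.624)/0.01750 = -0.04437/0.01750 = -2.535.
p-value = P(Z > -2.535) ≈ 0.9944; since p > α = 0.05, fail to reject H₀.

z = -2.535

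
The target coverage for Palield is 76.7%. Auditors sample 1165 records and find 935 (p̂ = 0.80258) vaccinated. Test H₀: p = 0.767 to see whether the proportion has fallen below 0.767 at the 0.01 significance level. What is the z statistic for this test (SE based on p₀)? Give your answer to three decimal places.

p̂ = 935/1165 = 0.80258.
SE = √(p₀(1−p₀)/n) = √(0.17871/1165) = 0.01239.
z = (0.80258 − 0.767)/0.01239 = 0.03558/0.01239 = 2.872.
p-value = P(Z < 2.872) ≈ 0.9980. With α = 0.01, fail to reject H₀.

z = 2.872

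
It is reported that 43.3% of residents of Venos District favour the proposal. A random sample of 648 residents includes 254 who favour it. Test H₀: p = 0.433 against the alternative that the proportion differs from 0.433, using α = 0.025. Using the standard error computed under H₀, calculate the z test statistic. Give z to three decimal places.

z = -2.108

p̂ = 254/648 ≈ 0.39198.
Standard error under H₀: √(0.433×0.567/648) = 0.01946.
z = (0.39198 − 0.433)/0.01946 = -0.04102/0.01946 = -2.108.
Two-sided p-value ≈ 2·Φ(−2.108) = 0.0351; since p > α = 0.025, fail to reject H₀.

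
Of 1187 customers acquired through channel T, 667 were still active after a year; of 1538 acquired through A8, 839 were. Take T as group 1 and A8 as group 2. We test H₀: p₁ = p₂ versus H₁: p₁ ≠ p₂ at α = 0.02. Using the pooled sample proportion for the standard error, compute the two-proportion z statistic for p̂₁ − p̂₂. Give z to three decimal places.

p̂₁ = 667/1187 = 0.56192, p̂₂ = 839/1538 = 0.54551.
Pooled p̂ = (667+839)/(1187+1538) = 1506/2725 = 0.55266.
SE = √(p̂(1−p̂)(1/n₁+1/n₂)) = √(0.55266·0.44734·0.00149266) = √(0.000369024) = 0.01921.
z = (0.56192 − 0.54551)/0.01921 = 0.01641/0.01921 = 0.854.
Two-sided p-value ≈ 2·Φ(−0.854) = 0.3931; since p > α = 0.02, fail to reject H₀.

z = 0.854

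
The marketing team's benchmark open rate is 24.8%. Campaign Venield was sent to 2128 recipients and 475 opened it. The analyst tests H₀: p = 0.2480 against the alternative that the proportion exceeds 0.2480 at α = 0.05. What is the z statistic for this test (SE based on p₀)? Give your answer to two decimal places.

p̂ = 475/2128 ≈ 0.22321.
Under H₀, SE = √(0.248·0.752/2128) = √(8.76391e-05) = 0.00936.
z = (0.22321 − 0.248)/0.00936 = -0.02479/0.00936 = -2.65.
p-value = P(Z > -2.648) ≈ 0.9959, so at α = 0.05 we fail to reject H₀.

z = -2.65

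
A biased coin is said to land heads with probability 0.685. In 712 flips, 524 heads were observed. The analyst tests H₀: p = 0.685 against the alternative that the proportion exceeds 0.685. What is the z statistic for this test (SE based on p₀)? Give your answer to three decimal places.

z = 2.927

p̂ = 524/712 ≈ 0.73596.
SE = √(p₀(1−p₀)/n) = √(0.21577/712) = 0.01741.
z = (0.73596 − 0.685)/0.01741 = 0.05096/0.01741 = 2.927.
p-value = P(Z > 2.927) ≈ 0.0017.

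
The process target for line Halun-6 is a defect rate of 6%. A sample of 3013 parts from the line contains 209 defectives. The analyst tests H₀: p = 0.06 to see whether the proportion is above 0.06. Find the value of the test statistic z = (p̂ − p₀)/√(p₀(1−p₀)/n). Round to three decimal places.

z = 2.165

p̂ = 209/3013 ≈ 0.069366.
Under H₀, SE = √(0.06·0.94/3013) = √(1.87189e-05) = 0.004327.
z = (0.069366 − 0.06)/0.004327 = 0.009366/0.004327 = 2.165.
p-value = P(Z > 2.165) ≈ 0.0152.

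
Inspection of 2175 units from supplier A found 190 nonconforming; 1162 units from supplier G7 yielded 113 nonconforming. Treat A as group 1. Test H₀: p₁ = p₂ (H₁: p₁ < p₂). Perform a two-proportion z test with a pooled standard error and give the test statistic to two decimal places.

p̂₁ = 190/2175 ≈ 0.08736, p̂₂ = 113/1162 ≈ 0.09725.
Pooled p̂ = (190+113)/(2175+1162) = 303/3337 = 0.09080.
SE = √(0.0825555 × 0.00132036) = 0.01044.
z = (0.08736 − 0.09725)/0.01044 = -0.00989/0.01044 = -0.95.
p-value = P(Z < -0.947) ≈ 0.1718.

z = -0.95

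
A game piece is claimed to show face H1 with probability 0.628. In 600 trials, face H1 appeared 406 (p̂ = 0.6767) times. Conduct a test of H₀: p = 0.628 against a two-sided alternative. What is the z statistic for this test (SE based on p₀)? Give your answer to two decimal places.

z = 2.47

p̂ = 406/600 ≈ 0.6767.
SE = √(p₀(1−p₀)/n) = √(0.23362/600) = 0.0197.
z = (0.6767 − 0.628)/0.0197 = 0.0487/0.0197 = 2.47.
Two-sided p-value ≈ 2·Φ(−2.466) = 0.0136.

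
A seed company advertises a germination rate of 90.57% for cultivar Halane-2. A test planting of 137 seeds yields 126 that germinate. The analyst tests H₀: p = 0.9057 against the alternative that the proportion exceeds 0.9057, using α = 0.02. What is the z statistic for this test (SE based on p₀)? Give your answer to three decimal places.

z = 0.561

p̂ = 126/137 = 0.91971.
SE = √(p₀(1−p₀)/n) = √(0.085408/137) = 0.02497.
z = (0.91971 − 0.9057)/0.02497 = 0.01401/0.02497 = 0.561.
p-value = P(Z > 0.561) ≈ 0.2874, so at α = 0.02 we fail to reject H₀.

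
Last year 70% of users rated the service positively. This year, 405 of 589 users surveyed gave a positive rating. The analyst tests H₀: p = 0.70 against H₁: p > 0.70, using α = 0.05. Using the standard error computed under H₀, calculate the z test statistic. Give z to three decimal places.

z = -0.656

p̂ = 405/589 ≈ 0.68761.
Under H₀, SE = √(0.7·0.3/589) = √(0.000356537) = 0.01888.
z = (0.68761 − 0.7)/0.01888 = -0.01239/0.01888 = -0.656.
p-value = P(Z > -0.656) ≈ 0.7442; since p > α = 0.05, fail to reject H₀.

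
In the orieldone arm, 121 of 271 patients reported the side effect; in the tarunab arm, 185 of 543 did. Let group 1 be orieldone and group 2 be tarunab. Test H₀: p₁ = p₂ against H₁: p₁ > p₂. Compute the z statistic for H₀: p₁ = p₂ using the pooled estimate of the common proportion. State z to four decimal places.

z = 2.9368

p̂₁ = 121/271 = 0.446494, p̂₂ = 185/543 = 0.340700.
Pooled p̂ = (121+185)/(271+543) = 306/814 = 0.375921.
SE = √(p̂(1−p̂)(1/n₁+1/n₂)) = √(0.375921·0.624079·0.00553166) = √(0.00129775) = 0.036024.
z = (0.446494 − 0.340700)/0.036024 = 0.105794/0.036024 = 2.9368.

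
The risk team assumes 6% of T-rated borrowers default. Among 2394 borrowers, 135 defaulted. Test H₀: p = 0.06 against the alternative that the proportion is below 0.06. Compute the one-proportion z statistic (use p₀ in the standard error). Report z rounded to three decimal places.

p̂ = 135/2394 ≈ 0.05639.
SE = √(p₀(1−p₀)/n) = √(0.0564/2394) = 0.00485.
z = (0.05639 − 0.06)/0.00485 = -0.00361/0.00485 = -0.744.

z = -0.744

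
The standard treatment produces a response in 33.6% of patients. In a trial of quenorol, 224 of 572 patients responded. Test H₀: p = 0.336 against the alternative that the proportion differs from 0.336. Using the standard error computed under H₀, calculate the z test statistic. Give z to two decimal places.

z = 2.82

p̂ = 224/572 ≈ 0.3916.
Under H₀, SE = √(0.336·0.664/572) = √(0.000390042) = 0.0197.
z = (0.3916 − 0.336)/0.0197 = 0.0556/0.0197 = 2.82.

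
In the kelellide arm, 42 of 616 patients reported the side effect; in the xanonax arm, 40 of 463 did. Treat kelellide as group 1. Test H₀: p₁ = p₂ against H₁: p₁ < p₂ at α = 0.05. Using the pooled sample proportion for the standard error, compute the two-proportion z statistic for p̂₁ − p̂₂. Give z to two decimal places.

z = -1.12

p̂₁ = 42/616 = 0.0682, p̂₂ = 40/463 = 0.0864.
Pooled p̂ = (42+40)/(616+463) = 82/1079 = 0.0760.
SE = √(0.0702209 × 0.0037832) = 0.0163.
z = (0.0682 − 0.0864)/0.0163 = -0.0182/0.0163 = -1.12.
p-value = P(Z < -1.117) ≈ 0.1319; since p > α = 0.05, fail to reject H₀.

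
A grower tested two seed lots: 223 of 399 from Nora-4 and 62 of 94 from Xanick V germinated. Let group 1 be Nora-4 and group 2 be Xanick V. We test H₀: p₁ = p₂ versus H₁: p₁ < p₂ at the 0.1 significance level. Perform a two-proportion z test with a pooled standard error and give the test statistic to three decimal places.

z = -1.778

p̂₁ = 223/399 ≈ 0.55890, p̂₂ = 62/94 ≈ 0.65957.
Pooled p̂ = (223+62)/(399+94) = 285/493 = 0.57809.
SE = √(0.243901 × 0.0131446) = 0.05662.
z = (0.55890 − 0.65957)/0.05662 = -0.10067/0.05662 = -1.778.
p-value = P(Z < -1.778) ≈ 0.0377, so at α = 0.1 we reject H₀.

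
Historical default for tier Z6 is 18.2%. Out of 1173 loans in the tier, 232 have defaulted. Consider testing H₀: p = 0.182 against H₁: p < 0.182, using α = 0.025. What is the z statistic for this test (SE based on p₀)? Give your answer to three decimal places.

z = 1.401

p̂ = 232/1173 ≈ 0.197783.
Under H₀, SE = √(0.182·0.818/1173) = √(0.000126919) = 0.011266.
z = (0.197783 − 0.182)/0.011266 = 0.015783/0.011266 = 1.401.
p-value = P(Z < 1.401) ≈ 0.9194, so at α = 0.025 we fail to reject H₀.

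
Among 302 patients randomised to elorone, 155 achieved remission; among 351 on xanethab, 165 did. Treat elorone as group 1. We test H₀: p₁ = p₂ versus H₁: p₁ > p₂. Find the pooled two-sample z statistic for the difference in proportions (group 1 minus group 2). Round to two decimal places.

p̂₁ = 155/302 ≈ 0.5132, p̂₂ = 165/351 ≈ 0.4701.
Pooled p̂ = (155+165)/(302+351) = 320/653 = 0.4900.
SE = √(p̂(1−p̂)(1/n₁+1/n₂)) = √(0.4900·0.5100·0.00616026) = √(0.00153945) = 0.0392.
z = (0.5132 − 0.4701)/0.0392 = 0.0431/0.0392 = 1.10.

z = 1.10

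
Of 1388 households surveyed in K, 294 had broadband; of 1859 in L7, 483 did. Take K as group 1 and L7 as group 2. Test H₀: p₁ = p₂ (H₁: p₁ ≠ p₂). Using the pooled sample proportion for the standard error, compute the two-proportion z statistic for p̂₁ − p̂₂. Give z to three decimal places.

z = -3.172

p̂₁ = 294/1388 ≈ 0.211816, p̂₂ = 483/1859 ≈ 0.259817.
Pooled p̂ = (294+483)/(1388+1859) = 777/3247 = 0.239298.
SE = √(p̂(1−p̂)(1/n₁+1/n₂)) = √(0.239298·0.760702·0.00125838) = √(0.000229069) = 0.015135.
z = (0.211816 − 0.259817)/0.015135 = -0.048001/0.015135 = -3.172.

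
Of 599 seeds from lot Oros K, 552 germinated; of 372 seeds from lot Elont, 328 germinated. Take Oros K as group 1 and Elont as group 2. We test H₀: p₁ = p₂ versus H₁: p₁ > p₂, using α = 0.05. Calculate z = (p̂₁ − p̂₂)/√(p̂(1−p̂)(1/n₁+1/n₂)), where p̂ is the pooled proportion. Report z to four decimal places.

p̂₁ = 552/599 ≈ 0.9215359, p̂₂ = 328/372 ≈ 0.8817204.
Pooled p̂ = (552+328)/(599+372) = 880/971 = 0.9062822.
SE = √(0.0849348 × 0.00435762) = 0.0192383.
z = (0.9215359 − 0.8817204)/0.0192383 = 0.0398155/0.0192383 = 2.0696.
p-value = P(Z > 2.070) ≈ 0.0192, so at α = 0.05 we reject H₀.

z = 2.0696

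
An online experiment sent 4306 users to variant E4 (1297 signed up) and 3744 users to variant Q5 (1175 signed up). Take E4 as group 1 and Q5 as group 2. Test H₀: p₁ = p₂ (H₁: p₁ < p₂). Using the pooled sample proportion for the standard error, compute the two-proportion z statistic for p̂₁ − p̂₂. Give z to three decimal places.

p̂₁ = 1297/4306 ≈ 0.30121, p̂₂ = 1175/3744 ≈ 0.31384.
Pooled p̂ = (1297+1175)/(4306+3744) = 2472/8050 = 0.30708.
SE = √(0.212782 × 0.000499328) = 0.01031.
z = (0.30121 − 0.31384)/0.01031 = -0.01263/0.01031 = -1.225.
p-value = P(Z < -1.225) ≈ 0.1103.

z = -1.225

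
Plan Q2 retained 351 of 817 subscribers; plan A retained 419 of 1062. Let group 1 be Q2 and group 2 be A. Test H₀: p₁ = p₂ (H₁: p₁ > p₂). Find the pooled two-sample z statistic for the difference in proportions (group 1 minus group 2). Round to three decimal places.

p̂₁ = 351/817 ≈ 0.42962, p̂₂ = 419/1062 ≈ 0.39454.
Pooled p̂ = (351+419)/(817+1062) = 770/1879 = 0.40979.
SE = √(p̂(1−p̂)(1/n₁+1/n₂)) = √(0.40979·0.59021·0.00216561) = √(0.00052378) = 0.02289.
z = (0.42962 − 0.39454)/0.02289 = 0.03508/0.02289 = 1.533.

z = 1.533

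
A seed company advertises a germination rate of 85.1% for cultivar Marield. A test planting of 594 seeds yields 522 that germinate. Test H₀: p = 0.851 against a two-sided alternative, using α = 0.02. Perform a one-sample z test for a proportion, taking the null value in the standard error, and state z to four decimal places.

z = 1.9019

p̂ = 522/594 = 0.8787879.
Under H₀, SE = √(0.851·0.149/594) = √(0.000213466) = 0.0146105.
z = (0.8787879 − 0.851)/0.0146105 = 0.0277879/0.0146105 = 1.9019.
Two-sided p-value ≈ 2·Φ(−1.902) = 0.0572. With α = 0.02, fail to reject H₀.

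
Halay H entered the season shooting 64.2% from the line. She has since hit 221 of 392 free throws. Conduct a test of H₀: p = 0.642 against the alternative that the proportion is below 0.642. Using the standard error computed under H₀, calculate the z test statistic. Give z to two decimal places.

p̂ = 221/392 ≈ 0.5638.
SE = √(p₀(1−p₀)/n) = √(0.22984/392) = 0.0242.
z = (0.5638 − 0.642)/0.0242 = -0.0782/0.0242 = -3.23.

z = -3.23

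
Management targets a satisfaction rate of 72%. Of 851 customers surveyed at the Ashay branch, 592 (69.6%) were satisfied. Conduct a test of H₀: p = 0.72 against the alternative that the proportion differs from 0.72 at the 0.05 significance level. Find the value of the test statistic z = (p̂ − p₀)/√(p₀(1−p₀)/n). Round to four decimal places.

z = -1.5819

p̂ = 592/851 ≈ 0.6956522.
SE = √(p₀(1−p₀)/n) = √(0.2016/851) = 0.0153915.
z = (0.6956522 − 0.72)/0.0153915 = -0.0243478/0.0153915 = -1.5819.
Two-sided p-value ≈ 2·Φ(−1.582) = 0.1137; since p > α = 0.05, fail to reject H₀.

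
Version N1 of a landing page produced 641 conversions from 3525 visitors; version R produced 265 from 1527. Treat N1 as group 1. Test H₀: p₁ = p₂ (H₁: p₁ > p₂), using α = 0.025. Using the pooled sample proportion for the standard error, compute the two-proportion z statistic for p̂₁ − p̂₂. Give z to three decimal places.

p̂₁ = 641/3525 ≈ 0.18184, p̂₂ = 265/1527 ≈ 0.17354.
Pooled p̂ = (641+265)/(3525+1527) = 906/5052 = 0.17933.
SE = √(0.147174 × 0.000938567) = 0.01175.
z = (0.18184 − 0.17354)/0.01175 = 0.00830/0.01175 = 0.706.
p-value = P(Z > 0.706) ≈ 0.2400; since p > α = 0.025, fail to reject H₀.

z = 0.706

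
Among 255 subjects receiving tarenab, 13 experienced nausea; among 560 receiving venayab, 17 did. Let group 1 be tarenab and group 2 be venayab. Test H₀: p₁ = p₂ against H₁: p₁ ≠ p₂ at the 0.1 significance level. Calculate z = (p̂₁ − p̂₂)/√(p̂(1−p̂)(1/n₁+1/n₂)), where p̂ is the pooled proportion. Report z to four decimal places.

p̂₁ = 13/255 = 0.050980, p̂₂ = 17/560 = 0.030357.
Pooled p̂ = (13+17)/(255+560) = 30/815 = 0.036810.
SE = √(p̂(1−p̂)(1/n₁+1/n₂)) = √(0.036810·0.963190·0.00570728) = √(0.000202351) = 0.014225.
z = (0.050980 − 0.030357)/0.014225 = 0.020623/0.014225 = 1.4498.
Two-sided p-value ≈ 2·Φ(−1.450) = 0.1471; since p > α = 0.1, fail to reject H₀.

z = 1.4498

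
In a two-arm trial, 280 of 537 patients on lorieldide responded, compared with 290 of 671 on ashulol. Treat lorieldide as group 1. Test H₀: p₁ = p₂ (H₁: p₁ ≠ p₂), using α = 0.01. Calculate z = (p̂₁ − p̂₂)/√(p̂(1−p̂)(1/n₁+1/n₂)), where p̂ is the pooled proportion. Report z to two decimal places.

p̂₁ = 280/537 ≈ 0.5214, p̂₂ = 290/671 ≈ 0.4322.
Pooled p̂ = (280+290)/(537+671) = 570/1208 = 0.4719.
SE = √(0.249208 × 0.00335251) = 0.0289.
z = (0.5214 − 0.4322)/0.0289 = 0.0892/0.0289 = 3.09.
p-value = 2·P(Z > 3.087) ≈ 0.0020; since p < α = 0.01, reject H₀.

z = 3.09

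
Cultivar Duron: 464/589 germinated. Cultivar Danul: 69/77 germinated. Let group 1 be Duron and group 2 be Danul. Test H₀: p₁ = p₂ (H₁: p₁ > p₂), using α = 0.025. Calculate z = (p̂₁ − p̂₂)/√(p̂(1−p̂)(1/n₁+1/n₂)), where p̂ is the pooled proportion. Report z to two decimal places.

z = -2.24

p̂₁ = 464/589 = 0.7878, p̂₂ = 69/77 = 0.8961.
Pooled p̂ = (464+69)/(589+77) = 533/666 = 0.8003.
SE = √(0.15982 × 0.0146848) = 0.0484.
z = (0.7878 − 0.8961)/0.0484 = -0.1083/0.0484 = -2.24.
p-value = P(Z > -2.236) ≈ 0.9873, so at α = 0.025 we fail to reject H₀.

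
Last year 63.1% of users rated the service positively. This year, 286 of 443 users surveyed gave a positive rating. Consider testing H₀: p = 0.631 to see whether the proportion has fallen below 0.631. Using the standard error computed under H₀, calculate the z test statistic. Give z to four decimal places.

p̂ = 286/443 ≈ 0.6455982.
SE = √(p₀(1−p₀)/n) = √(0.23284/443) = 0.0229259.
z = (0.6455982 − 0.631)/0.0229259 = 0.0145982/0.0229259 = 0.6368.

z = 0.6368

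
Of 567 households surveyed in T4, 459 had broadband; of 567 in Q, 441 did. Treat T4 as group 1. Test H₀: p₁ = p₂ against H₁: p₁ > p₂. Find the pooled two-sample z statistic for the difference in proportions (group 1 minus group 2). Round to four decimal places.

z = 1.3208

p̂₁ = 459/567 ≈ 0.809524, p̂₂ = 441/567 ≈ 0.777778.
Pooled p̂ = (459+441)/(567+567) = 900/1134 = 0.793651.
SE = √(0.163769 × 0.00352734) = 0.024035.
z = (0.809524 − 0.777778)/0.024035 = 0.031746/0.024035 = 1.3208.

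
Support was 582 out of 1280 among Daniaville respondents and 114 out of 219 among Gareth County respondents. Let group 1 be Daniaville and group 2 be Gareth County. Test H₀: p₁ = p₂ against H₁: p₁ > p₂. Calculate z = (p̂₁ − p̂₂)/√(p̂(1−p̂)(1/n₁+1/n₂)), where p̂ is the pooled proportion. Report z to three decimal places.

z = -1.806

p̂₁ = 582/1280 = 0.45469, p̂₂ = 114/219 = 0.52055.
Pooled p̂ = (582+114)/(1280+219) = 696/1499 = 0.46431.
SE = √(0.248726 × 0.00534746) = 0.03647.
z = (0.45469 − 0.52055)/0.03647 = -0.06586/0.03647 = -1.806.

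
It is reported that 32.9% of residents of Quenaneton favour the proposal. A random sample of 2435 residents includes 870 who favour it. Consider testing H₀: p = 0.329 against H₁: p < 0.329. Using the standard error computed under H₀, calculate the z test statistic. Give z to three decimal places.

z = 2.971

p̂ = 870/2435 ≈ 0.357290.
Under H₀, SE = √(0.329·0.671/2435) = √(9.06608e-05) = 0.009522.
z = (0.357290 − 0.329)/0.009522 = 0.028290/0.009522 = 2.971.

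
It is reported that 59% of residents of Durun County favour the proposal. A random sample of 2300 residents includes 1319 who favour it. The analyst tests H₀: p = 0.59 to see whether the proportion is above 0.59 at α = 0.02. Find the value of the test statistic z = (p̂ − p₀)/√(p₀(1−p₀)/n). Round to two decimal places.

p̂ = 1319/2300 ≈ 0.57348.
Standard error under H₀: √(0.59×0.41/2300) = 0.01026.
z = (0.57348 − 0.59)/0.01026 = -0.01652/0.01026 = -1.61.
p-value = P(Z > -1.611) ≈ 0.9464; since p > α = 0.02, fail to reject H₀.

z = -1.61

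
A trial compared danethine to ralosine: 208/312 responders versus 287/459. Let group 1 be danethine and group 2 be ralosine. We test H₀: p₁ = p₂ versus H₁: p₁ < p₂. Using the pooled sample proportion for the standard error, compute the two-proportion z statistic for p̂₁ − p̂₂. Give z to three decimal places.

p̂₁ = 208/312 = 0.66667, p̂₂ = 287/459 = 0.62527.
Pooled p̂ = (208+287)/(312+459) = 495/771 = 0.64202.
SE = √(p̂(1−p̂)(1/n₁+1/n₂)) = √(0.64202·0.35798·0.00538378) = √(0.00123735) = 0.03518.
z = (0.66667 − 0.62527)/0.03518 = 0.04140/0.03518 = 1.177.
p-value = P(Z < 1.177) ≈ 0.8804.

z = 1.177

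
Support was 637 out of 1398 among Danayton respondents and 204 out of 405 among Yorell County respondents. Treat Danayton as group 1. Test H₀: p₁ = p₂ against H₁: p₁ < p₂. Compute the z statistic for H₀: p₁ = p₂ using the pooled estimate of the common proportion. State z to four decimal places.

z = -1.7069

p̂₁ = 637/1398 ≈ 0.455651, p̂₂ = 204/405 ≈ 0.503704.
Pooled p̂ = (637+204)/(1398+405) = 841/1803 = 0.466445.
SE = √(0.248874 × 0.00318444) = 0.028152.
z = (0.455651 − 0.503704)/0.028152 = -0.048053/0.028152 = -1.7069.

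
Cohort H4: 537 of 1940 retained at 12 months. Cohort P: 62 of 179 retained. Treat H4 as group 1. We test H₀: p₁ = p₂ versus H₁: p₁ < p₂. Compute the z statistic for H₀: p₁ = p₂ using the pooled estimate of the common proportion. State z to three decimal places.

z = -1.978

p̂₁ = 537/1940 ≈ 0.27680, p̂₂ = 62/179 ≈ 0.34637.
Pooled p̂ = (537+62)/(1940+179) = 599/2119 = 0.28268.
SE = √(p̂(1−p̂)(1/n₁+1/n₂)) = √(0.28268·0.71732·0.00610206) = √(0.00123733) = 0.03518.
z = (0.27680 − 0.34637)/0.03518 = -0.06957/0.03518 = -1.978.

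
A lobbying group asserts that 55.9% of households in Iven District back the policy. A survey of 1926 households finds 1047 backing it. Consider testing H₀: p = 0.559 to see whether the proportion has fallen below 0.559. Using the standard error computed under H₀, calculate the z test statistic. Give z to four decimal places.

z = -1.3600

p̂ = 1047/1926 ≈ 0.5436137.
Under H₀, SE = √(0.559·0.441/1926) = √(0.000127995) = 0.0113135.
z = (0.5436137 − 0.559)/0.0113135 = -0.0153863/0.0113135 = -1.3600.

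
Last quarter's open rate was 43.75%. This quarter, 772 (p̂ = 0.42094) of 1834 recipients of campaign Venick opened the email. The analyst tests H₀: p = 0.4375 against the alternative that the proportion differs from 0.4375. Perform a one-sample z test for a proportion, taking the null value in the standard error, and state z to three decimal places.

p̂ = 772/1834 = 0.42094.
Under H₀, SE = √(0.4375·0.5625/1834) = √(0.000134184) = 0.01158.
z = (0.42094 − 0.4375)/0.01158 = -0.01656/0.01158 = -1.430.
Two-sided p-value ≈ 2·Φ(−1.430) = 0.1528.

z = -1.430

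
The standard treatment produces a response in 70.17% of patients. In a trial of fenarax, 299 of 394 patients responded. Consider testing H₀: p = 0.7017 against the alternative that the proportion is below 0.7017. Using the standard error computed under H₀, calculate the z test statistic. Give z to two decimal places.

p̂ = 299/394 ≈ 0.75888.
Under H₀, SE = √(0.7017·0.2983/394) = √(0.000531262) = 0.02305.
z = (0.75888 − 0.7017)/0.02305 = 0.05718/0.02305 = 2.48.
p-value = P(Z < 2.481) ≈ 0.9934.

z = 2.48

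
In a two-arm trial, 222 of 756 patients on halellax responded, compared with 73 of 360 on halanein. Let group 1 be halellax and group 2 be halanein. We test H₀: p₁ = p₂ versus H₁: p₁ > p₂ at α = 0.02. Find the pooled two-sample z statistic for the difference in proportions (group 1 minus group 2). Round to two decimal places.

p̂₁ = 222/756 = 0.2937, p̂₂ = 73/360 = 0.2028.
Pooled p̂ = (222+73)/(756+360) = 295/1116 = 0.2643.
SE = √(p̂(1−p̂)(1/n₁+1/n₂)) = √(0.2643·0.7357·0.00410053) = √(0.000797401) = 0.0282.
z = (0.2937 − 0.2028)/0.0282 = 0.0909/0.0282 = 3.22.
p-value = P(Z > 3.218) ≈ 0.0006. With α = 0.02, reject H₀.

z = 3.22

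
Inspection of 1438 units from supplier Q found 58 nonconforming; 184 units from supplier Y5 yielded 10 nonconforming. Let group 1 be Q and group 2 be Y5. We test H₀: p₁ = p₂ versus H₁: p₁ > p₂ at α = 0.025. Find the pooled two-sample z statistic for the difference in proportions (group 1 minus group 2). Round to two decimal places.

z = -0.89

p̂₁ = 58/1438 = 0.0403, p̂₂ = 10/184 = 0.0543.
Pooled p̂ = (58+10)/(1438+184) = 68/1622 = 0.0419.
SE = √(p̂(1−p̂)(1/n₁+1/n₂)) = √(0.0419·0.9581·0.00613019) = √(0.000246225) = 0.0157.
z = (0.0403 − 0.0543)/0.0157 = -0.0140/0.0157 = -0.89.
p-value = P(Z > -0.893) ≈ 0.8141, so at α = 0.025 we fail to reject H₀.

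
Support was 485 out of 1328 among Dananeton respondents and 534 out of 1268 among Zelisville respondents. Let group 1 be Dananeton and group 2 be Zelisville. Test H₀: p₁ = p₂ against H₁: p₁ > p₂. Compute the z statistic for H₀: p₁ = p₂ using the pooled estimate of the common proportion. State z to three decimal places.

z = -2.917

p̂₁ = 485/1328 ≈ 0.365211, p̂₂ = 534/1268 ≈ 0.421136.
Pooled p̂ = (485+534)/(1328+1268) = 1019/2596 = 0.392527.
SE = √(0.23845 × 0.00154166) = 0.019173.
z = (0.365211 − 0.421136)/0.019173 = -0.055925/0.019173 = -2.917.
p-value = P(Z > -2.917) ≈ 0.9982.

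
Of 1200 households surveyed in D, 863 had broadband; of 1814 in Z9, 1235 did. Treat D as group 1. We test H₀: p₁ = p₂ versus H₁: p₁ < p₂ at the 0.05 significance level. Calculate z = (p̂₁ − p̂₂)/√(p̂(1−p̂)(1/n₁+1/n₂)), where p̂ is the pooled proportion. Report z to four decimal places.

p̂₁ = 863/1200 ≈ 0.719167, p̂₂ = 1235/1814 ≈ 0.680816.
Pooled p̂ = (863+1235)/(1200+1814) = 2098/3014 = 0.696085.
SE = √(p̂(1−p̂)(1/n₁+1/n₂)) = √(0.696085·0.303915·0.0013846) = √(0.000292913) = 0.017115.
z = (0.719167 − 0.680816)/0.017115 = 0.038351/0.017115 = 2.2408.
p-value = P(Z < 2.241) ≈ 0.9875. With α = 0.05, fail to reject H₀.

z = 2.2408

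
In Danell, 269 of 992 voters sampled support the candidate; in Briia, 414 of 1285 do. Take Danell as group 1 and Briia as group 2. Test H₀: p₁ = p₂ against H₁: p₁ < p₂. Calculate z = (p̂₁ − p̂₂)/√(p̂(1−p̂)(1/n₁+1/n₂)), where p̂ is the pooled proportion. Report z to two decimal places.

p̂₁ = 269/992 = 0.2712, p̂₂ = 414/1285 = 0.3222.
Pooled p̂ = (269+414)/(992+1285) = 683/2277 = 0.3000.
SE = √(p̂(1−p̂)(1/n₁+1/n₂)) = √(0.3000·0.7000·0.00178627) = √(0.000375086) = 0.0194.
z = (0.2712 − 0.3222)/0.0194 = -0.0510/0.0194 = -2.63.
p-value = P(Z < -2.634) ≈ 0.0042.

z = -2.63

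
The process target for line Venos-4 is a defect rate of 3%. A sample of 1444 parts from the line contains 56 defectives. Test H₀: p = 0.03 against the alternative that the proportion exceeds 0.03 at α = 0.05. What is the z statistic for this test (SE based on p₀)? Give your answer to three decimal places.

p̂ = 56/1444 ≈ 0.038781.
SE = √(p₀(1−p₀)/n) = √(0.0291/1444) = 0.004489.
z = (0.038781 − 0.03)/0.004489 = 0.008781/0.004489 = 1.956.
p-value = P(Z > 1.956) ≈ 0.0252; since p < α = 0.05, reject H₀.

z = 1.956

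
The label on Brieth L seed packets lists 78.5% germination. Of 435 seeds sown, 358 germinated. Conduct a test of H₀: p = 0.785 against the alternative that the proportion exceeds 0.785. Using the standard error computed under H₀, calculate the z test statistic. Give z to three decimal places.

z = 1.929

p̂ = 358/435 ≈ 0.822989.
SE = √(p₀(1−p₀)/n) = √(0.16877/435) = 0.019697.
z = (0.822989 − 0.785)/0.019697 = 0.037989/0.019697 = 1.929.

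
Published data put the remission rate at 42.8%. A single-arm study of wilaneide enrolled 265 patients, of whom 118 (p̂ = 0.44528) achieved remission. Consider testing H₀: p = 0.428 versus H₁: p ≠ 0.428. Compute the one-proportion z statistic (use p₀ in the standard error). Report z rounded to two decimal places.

z = 0.57

p̂ = 118/265 ≈ 0.4453.
SE = √(p₀(1−p₀)/n) = √(0.24482/265) = 0.0304.
z = (0.4453 − 0.428)/0.0304 = 0.0173/0.0304 = 0.57.
p-value = 2·P(Z > 0.569) ≈ 0.5696.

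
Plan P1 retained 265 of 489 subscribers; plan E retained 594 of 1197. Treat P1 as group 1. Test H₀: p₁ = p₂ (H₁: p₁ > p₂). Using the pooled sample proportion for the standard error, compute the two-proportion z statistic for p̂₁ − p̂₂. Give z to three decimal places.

z = 1.703

p̂₁ = 265/489 = 0.54192, p̂₂ = 594/1197 = 0.49624.
Pooled p̂ = (265+594)/(489+1197) = 859/1686 = 0.50949.
SE = √(0.24991 × 0.00288041) = 0.02683.
z = (0.54192 − 0.49624)/0.02683 = 0.04568/0.02683 = 1.703.
p-value = P(Z > 1.703) ≈ 0.0443.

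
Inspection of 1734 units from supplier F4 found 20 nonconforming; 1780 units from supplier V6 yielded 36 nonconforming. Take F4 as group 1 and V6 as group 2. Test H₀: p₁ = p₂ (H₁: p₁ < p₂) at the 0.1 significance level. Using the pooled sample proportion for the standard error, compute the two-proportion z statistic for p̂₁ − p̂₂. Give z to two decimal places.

z = -2.06

p̂₁ = 20/1734 ≈ 0.011534, p̂₂ = 36/1780 ≈ 0.020225.
Pooled p̂ = (20+36)/(1734+1780) = 56/3514 = 0.015936.
SE = √(p̂(1−p̂)(1/n₁+1/n₂)) = √(0.015936·0.984064·0.0011385) = √(1.78543e-05) = 0.004225.
z = (0.011534 − 0.020225)/0.004225 = -0.008691/0.004225 = -2.06.
p-value = P(Z < -2.057) ≈ 0.0199; since p < α = 0.1, reject H₀.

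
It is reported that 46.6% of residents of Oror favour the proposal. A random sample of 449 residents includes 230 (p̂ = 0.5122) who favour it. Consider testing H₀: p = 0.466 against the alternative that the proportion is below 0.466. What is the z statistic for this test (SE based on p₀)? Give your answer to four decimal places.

p̂ = 230/449 = 0.5122494.
Standard error under H₀: √(0.466×0.534/449) = 0.0235418.
z = (0.5122494 − 0.466)/0.0235418 = 0.0462494/0.0235418 = 1.9646.
p-value = P(Z < 1.965) ≈ 0.9753.

z = 1.9646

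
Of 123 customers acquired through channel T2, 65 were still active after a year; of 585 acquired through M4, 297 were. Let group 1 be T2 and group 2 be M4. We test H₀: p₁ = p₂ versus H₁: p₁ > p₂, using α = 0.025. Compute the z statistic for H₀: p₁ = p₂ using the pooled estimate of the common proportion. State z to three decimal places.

z = 0.419

p̂₁ = 65/123 = 0.52846, p̂₂ = 297/585 = 0.50769.
Pooled p̂ = (65+297)/(123+585) = 362/708 = 0.51130.
SE = √(0.249872 × 0.00983948) = 0.04958.
z = (0.52846 − 0.50769)/0.04958 = 0.02077/0.04958 = 0.419.
p-value = P(Z > 0.419) ≈ 0.3377, so at α = 0.025 we fail to reject H₀.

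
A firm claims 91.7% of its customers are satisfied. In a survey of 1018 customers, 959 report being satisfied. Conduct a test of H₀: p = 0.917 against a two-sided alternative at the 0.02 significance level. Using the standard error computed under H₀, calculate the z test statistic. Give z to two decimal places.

p̂ = 959/1018 = 0.942043.
SE = √(p₀(1−p₀)/n) = √(0.076111/1018) = 0.008647.
z = (0.942043 − 0.917)/0.008647 = 0.025043/0.008647 = 2.90.
p-value = 2·P(Z > 2.896) ≈ 0.0038. With α = 0.02, reject H₀.

z = 2.90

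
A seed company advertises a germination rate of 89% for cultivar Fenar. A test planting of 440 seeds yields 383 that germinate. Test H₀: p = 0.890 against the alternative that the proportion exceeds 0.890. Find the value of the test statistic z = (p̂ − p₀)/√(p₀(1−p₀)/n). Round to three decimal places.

p̂ = 383/440 ≈ 0.87045.
Under H₀, SE = √(0.89·0.11/440) = √(0.0002225) = 0.01492.
z = (0.87045 − 0.89)/0.01492 = -0.01955/0.01492 = -1.310.

z = -1.310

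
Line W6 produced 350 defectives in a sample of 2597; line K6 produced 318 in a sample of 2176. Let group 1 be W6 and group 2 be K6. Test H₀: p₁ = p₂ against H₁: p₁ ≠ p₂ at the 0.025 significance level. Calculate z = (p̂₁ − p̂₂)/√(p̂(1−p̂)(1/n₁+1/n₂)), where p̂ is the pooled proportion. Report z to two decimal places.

p̂₁ = 350/2597 ≈ 0.13477, p̂₂ = 318/2176 ≈ 0.14614.
Pooled p̂ = (350+318)/(2597+2176) = 668/4773 = 0.13995.
SE = √(p̂(1−p̂)(1/n₁+1/n₂)) = √(0.13995·0.86005·0.000844619) = √(0.000101664) = 0.01008.
z = (0.13477 − 0.14614)/0.01008 = -0.01137/0.01008 = -1.13.
p-value = 2·P(Z > 1.128) ≈ 0.2595, so at α = 0.025 we fail to reject H₀.

z = -1.13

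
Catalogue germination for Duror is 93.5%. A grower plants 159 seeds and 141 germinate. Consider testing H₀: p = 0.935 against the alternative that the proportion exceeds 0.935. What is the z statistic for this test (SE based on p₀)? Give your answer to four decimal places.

p̂ = 141/159 = 0.886792.
Standard error under H₀: √(0.935×0.065/159) = 0.019551.
z = (0.886792 − 0.935)/0.019551 = -0.048208/0.019551 = -2.4658.
p-value = P(Z > -2.466) ≈ 0.9932.

z = -2.4658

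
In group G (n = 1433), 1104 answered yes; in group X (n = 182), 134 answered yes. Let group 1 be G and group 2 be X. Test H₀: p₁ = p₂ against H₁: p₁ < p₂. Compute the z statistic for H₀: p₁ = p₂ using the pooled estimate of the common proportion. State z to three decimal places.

z = 1.026

p̂₁ = 1104/1433 = 0.77041, p̂₂ = 134/182 = 0.73626.
Pooled p̂ = (1104+134)/(1433+182) = 1238/1615 = 0.76656.
SE = √(p̂(1−p̂)(1/n₁+1/n₂)) = √(0.76656·0.23344·0.00619234) = √(0.00110808) = 0.03329.
z = (0.77041 − 0.73626)/0.03329 = 0.03415/0.03329 = 1.026.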